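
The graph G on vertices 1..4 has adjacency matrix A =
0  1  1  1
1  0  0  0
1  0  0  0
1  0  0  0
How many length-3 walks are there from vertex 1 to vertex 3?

3

The number of length-3 walks from vertex 1 to vertex 3 is entry (1,3) of A³, where A is the adjacency matrix.
A² = [[3, 0, 0, 0], [0, 1, 1, 1], [0, 1, 1, 1], [0, 1, 1, 1]]
A³ = [[0, 3, 3, 3], [3, 0, 0, 0], [3, 0, 0, 0], [3, 0, 0, 0]]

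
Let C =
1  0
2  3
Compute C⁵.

[[1, 0], [242, 243]]

tr C = 4 and det C = 3, so the characteristic polynomial is λ² − (4)λ + (3) with roots 3 and 1.
Eigenvectors give P = [[0, 1], [-1, -1]] with P⁻¹ = [[-1, -1], [1, 0]], and C = P·diag(3, 1)·P⁻¹.
Then C⁵ = P·diag(243, 1)·P⁻¹ = [[0, 1], [-243, -1]] · [[-1, -1], [1, 0]] = [[1, 0], [242, 243]].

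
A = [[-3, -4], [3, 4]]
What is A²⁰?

A² = A (a projection; rank 1, trace 1), so A²⁰ = A.

[[-3, -4], [3, 4]]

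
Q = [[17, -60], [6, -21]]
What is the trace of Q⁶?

tr Q = -4 and det Q = 3, so the characteristic polynomial is λ² − (-4)λ + (3) with roots -1 and -3.
Eigenvectors give P = [[10, 3], [3, 1]] with P⁻¹ = [[1, -3], [-3, 10]], and Q = P·diag(-1, -3)·P⁻¹.
Then Q⁶ = P·diag(1, 729)·P⁻¹ = [[10, 2187], [3, 729]] · [[1, -3], [-3, 10]] = [[-6551, 21840], [-2184, 7281]].

730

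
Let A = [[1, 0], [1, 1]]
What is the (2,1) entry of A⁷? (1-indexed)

A = I + N where N = [[0, 0], [1, 0]] is strictly lower-triangular, so N² = 0.
(I + N)⁷ = I + 7·N = [[1, 0], [7, 1]].

7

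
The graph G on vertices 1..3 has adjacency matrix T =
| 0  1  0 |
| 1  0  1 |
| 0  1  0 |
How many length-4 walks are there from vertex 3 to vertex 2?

The number of length-4 walks from vertex 3 to vertex 2 is entry (3,2) of T⁴, where T is the adjacency matrix.
T² = [[1, 0, 1], [0, 2, 0], [1, 0, 1]]
T³ = [[0, 2, 0], [2, 0, 2], [0, 2, 0]]
T⁴ = [[2, 0, 2], [0, 4, 0], [2, 0, 2]]

0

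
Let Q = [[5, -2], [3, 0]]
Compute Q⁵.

tr Q = 5 and det Q = 6, so the characteristic polynomial is λ² − (5)λ + (6) with roots 2 and 3.
Eigenvectors give P = [[-2, 1], [-3, 1]] with P⁻¹ = [[1, -1], [3, -2]], and Q = P·diag(2, 3)·P⁻¹.
Then Q⁵ = P·diag(32, 243)·P⁻¹ = [[-64, 243], [-96, 243]] · [[1, -1], [3, -2]] = [[665, -422], [633, -390]].

[[665, -422], [633, -390]]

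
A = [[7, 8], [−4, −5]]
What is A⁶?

[[1457, 1456], [−728, −727]]

tr A = 2 and det A = −3, so the characteristic polynomial is λ² − (2)λ + (−3) with roots −1 and 3.
Eigenvectors give P = [[−1, 2], [1, −1]] with P⁻¹ = [[1, 2], [1, 1]], and A = P·diag(−1, 3)·P⁻¹.
Then A⁶ = P·diag(1, 729)·P⁻¹ = [[−1, 1458], [1, −729]] · [[1, 2], [1, 1]] = [[1457, 1456], [−728, −727]].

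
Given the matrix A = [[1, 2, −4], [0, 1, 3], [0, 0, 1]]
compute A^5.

A = I + N where N = [[0, 2, −4], [0, 0, 3], [0, 0, 0]] is strictly upper-triangular, so N^3 = 0.
(I + N)^5 = I + 5·N + 10·N^2 = [[1, 10, 40], [0, 1, 15], [0, 0, 1]].

[[1, 10, 40], [0, 1, 15], [0, 0, 1]]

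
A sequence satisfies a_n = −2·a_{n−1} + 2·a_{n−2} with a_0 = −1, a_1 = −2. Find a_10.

With companion matrix C = [[−2, 2], [1, 0]], [a_n, a_{n−1}]ᵀ = C·[a_{n−1}, a_{n−2}]ᵀ, so [a_10, a_9]ᵀ = C⁹·[a_1, a_0]ᵀ.
C⁹ = [[−6688, 4896], [2448, −1792]], giving [a_10, a_9]ᵀ = [[8480], [−3104]].

8480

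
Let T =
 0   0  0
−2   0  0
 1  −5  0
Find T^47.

[[0, 0, 0], [0, 0, 0], [0, 0, 0]]

T is strictly triangular, hence nilpotent: T^3 = 0, so T^47 = 0.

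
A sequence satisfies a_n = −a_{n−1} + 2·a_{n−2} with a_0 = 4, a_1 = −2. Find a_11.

−4094

With companion matrix A = [[−1, 2], [1, 0]], [a_n, a_{n−1}]ᵀ = A·[a_{n−1}, a_{n−2}]ᵀ, so [a_11, a_10]ᵀ = A^10·[a_1, a_0]ᵀ.
A^10 = [[683, −682], [−341, 342]], giving [a_11, a_10]ᵀ = [[−4094], [2050]].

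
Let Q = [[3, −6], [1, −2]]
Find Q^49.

[[3, −6], [1, −2]]

Q² = Q (a projection; rank 1, trace 1), so Q^49 = Q.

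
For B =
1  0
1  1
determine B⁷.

B = I + N where N = [[0, 0], [1, 0]] is strictly lower-triangular, so N² = 0.
(I + N)⁷ = I + 7·N = [[1, 0], [7, 1]].

[[1, 0], [7, 1]]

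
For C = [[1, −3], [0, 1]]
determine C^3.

C = I + N where N = [[0, −3], [0, 0]] is strictly upper-triangular, so N^2 = 0.
(I + N)^3 = I + 3·N = [[1, −9], [0, 1]].

[[1, −9], [0, 1]]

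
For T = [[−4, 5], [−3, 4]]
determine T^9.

[[−4, 5], [−3, 4]]

T² = I (check: tr T = 0 and det T = −1), so T^9 = T since 9 is odd.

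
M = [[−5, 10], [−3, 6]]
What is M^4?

[[−5, 10], [−3, 6]]

M² = M (a projection; rank 1, trace 1), so M^4 = M.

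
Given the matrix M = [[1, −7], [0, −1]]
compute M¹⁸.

M² = I (check: tr M = 0 and det M = −1), so M¹⁸ = I since 18 is even.

[[1, 0], [0, 1]]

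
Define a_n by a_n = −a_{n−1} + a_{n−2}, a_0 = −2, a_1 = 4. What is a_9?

178

With companion matrix C = [[−1, 1], [1, 0]], [a_n, a_{n−1}]ᵀ = C·[a_{n−1}, a_{n−2}]ᵀ, so [a_9, a_8]ᵀ = C⁸·[a_1, a_0]ᵀ.
C⁸ = [[34, −21], [−21, 13]], giving [a_9, a_8]ᵀ = [[178], [−110]].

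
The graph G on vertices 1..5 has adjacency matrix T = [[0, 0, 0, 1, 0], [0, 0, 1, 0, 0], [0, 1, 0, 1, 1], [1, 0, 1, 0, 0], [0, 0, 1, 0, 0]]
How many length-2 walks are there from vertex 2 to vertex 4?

1

The number of length-2 walks from vertex 2 to vertex 4 is entry (2,4) of T², where T is the adjacency matrix.
T² = [[1, 0, 1, 0, 0], [0, 1, 0, 1, 1], [1, 0, 3, 0, 0], [0, 1, 0, 2, 1], [0, 1, 0, 1, 1]]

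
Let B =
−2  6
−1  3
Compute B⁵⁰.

[[−2, 6], [−1, 3]]

B² = B (a projection; rank 1, trace 1), so B⁵⁰ = B.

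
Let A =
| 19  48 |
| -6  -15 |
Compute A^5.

tr A = 4 and det A = 3, so the characteristic polynomial is λ² − (4)λ + (3) with roots 3 and 1.
Eigenvectors give P = [[3, -8], [-1, 3]] with P⁻¹ = [[3, 8], [1, 3]], and A = P·diag(3, 1)·P⁻¹.
Then A^5 = P·diag(243, 1)·P⁻¹ = [[729, -8], [-243, 3]] · [[3, 8], [1, 3]] = [[2179, 5808], [-726, -1935]].

[[2179, 5808], [-726, -1935]]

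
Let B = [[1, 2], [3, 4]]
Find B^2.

[[7, 10], [15, 22]]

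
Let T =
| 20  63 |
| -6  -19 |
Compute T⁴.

tr T = 1 and det T = -2, so the characteristic polynomial is λ² − (1)λ + (-2) with roots -1 and 2.
Eigenvectors give P = [[3, -7], [-1, 2]] with P⁻¹ = [[-2, -7], [-1, -3]], and T = P·diag(-1, 2)·P⁻¹.
Then T⁴ = P·diag(1, 16)·P⁻¹ = [[3, -112], [-1, 32]] · [[-2, -7], [-1, -3]] = [[106, 315], [-30, -89]].

[[106, 315], [-30, -89]]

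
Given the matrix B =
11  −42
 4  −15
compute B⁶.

tr B = −4 and det B = 3, so the characteristic polynomial is λ² − (−4)λ + (3) with roots −1 and −3.
Eigenvectors give P = [[7, 3], [2, 1]] with P⁻¹ = [[1, −3], [−2, 7]], and B = P·diag(−1, −3)·P⁻¹.
Then B⁶ = P·diag(1, 729)·P⁻¹ = [[7, 2187], [2, 729]] · [[1, −3], [−2, 7]] = [[−4367, 15288], [−1456, 5097]].

[[−4367, 15288], [−1456, 5097]]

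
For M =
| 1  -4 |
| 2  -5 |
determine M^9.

tr M = -4 and det M = 3, so the characteristic polynomial is λ² − (-4)λ + (3) with roots -3 and -1.
Eigenvectors give P = [[1, 2], [1, 1]] with P⁻¹ = [[-1, 2], [1, -1]], and M = P·diag(-3, -1)·P⁻¹.
Then M^9 = P·diag(-19683, -1)·P⁻¹ = [[-19683, -2], [-19683, -1]] · [[-1, 2], [1, -1]] = [[19681, -39364], [19682, -39365]].

[[19681, -39364], [19682, -39365]]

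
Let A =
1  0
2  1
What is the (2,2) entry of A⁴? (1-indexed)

A = I + N where N = [[0, 0], [2, 0]] is strictly lower-triangular, so N² = 0.
(I + N)⁴ = I + 4·N = [[1, 0], [8, 1]].

1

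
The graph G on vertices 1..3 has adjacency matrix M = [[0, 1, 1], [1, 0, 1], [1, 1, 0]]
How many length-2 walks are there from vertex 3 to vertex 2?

1

The number of length-2 walks from vertex 3 to vertex 2 is entry (3,2) of M², where M is the adjacency matrix.
M² = [[2, 1, 1], [1, 2, 1], [1, 1, 2]]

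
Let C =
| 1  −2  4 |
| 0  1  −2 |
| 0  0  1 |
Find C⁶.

C = I + N where N = [[0, −2, 4], [0, 0, −2], [0, 0, 0]] is strictly upper-triangular, so N³ = 0.
(I + N)⁶ = I + 6·N + 15·N² = [[1, −12, 84], [0, 1, −12], [0, 0, 1]].

[[1, −12, 84], [0, 1, −12], [0, 0, 1]]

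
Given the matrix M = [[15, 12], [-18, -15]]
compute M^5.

tr M = 0 and det M = -9, so the characteristic polynomial is λ² − (0)λ + (-9) with roots -3 and 3.
Eigenvectors give P = [[-2, -1], [3, 1]] with P⁻¹ = [[1, 1], [-3, -2]], and M = P·diag(-3, 3)·P⁻¹.
Then M^5 = P·diag(-243, 243)·P⁻¹ = [[486, -243], [-729, 243]] · [[1, 1], [-3, -2]] = [[1215, 972], [-1458, -1215]].

[[1215, 972], [-1458, -1215]]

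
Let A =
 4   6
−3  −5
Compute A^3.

[[10, 18], [−9, −17]]

tr A = −1 and det A = −2, so the characteristic polynomial is λ² − (−1)λ + (−2) with roots −2 and 1.
Eigenvectors give P = [[−1, 2], [1, −1]] with P⁻¹ = [[1, 2], [1, 1]], and A = P·diag(−2, 1)·P⁻¹.
Then A^3 = P·diag(−8, 1)·P⁻¹ = [[8, 2], [−8, −1]] · [[1, 2], [1, 1]] = [[10, 18], [−9, −17]].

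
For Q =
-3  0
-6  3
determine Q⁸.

tr Q = 0 and det Q = -9, so the characteristic polynomial is λ² − (0)λ + (-9) with roots 3 and -3.
Eigenvectors give P = [[0, -1], [1, -1]] with P⁻¹ = [[-1, 1], [-1, 0]], and Q = P·diag(3, -3)·P⁻¹.
Then Q⁸ = P·diag(6561, 6561)·P⁻¹ = [[0, -6561], [6561, -6561]] · [[-1, 1], [-1, 0]] = [[6561, 0], [0, 6561]].

[[6561, 0], [0, 6561]]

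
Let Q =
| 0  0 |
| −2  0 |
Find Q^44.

[[0, 0], [0, 0]]

Q is strictly triangular, hence nilpotent: Q^2 = 0, so Q^44 = 0.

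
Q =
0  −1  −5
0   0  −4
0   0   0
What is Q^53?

[[0, 0, 0], [0, 0, 0], [0, 0, 0]]

Q is strictly triangular, hence nilpotent: Q^3 = 0, so Q^53 = 0.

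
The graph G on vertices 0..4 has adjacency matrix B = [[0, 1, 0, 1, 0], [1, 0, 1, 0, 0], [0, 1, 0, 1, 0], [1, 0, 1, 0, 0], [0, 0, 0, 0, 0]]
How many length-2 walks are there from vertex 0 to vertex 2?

The number of length-2 walks from vertex 0 to vertex 2 is entry (0,2) of B², where B is the adjacency matrix.
B² = [[2, 0, 2, 0, 0], [0, 2, 0, 2, 0], [2, 0, 2, 0, 0], [0, 2, 0, 2, 0], [0, 0, 0, 0, 0]]

2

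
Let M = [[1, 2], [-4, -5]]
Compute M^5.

[[241, 242], [-484, -485]]

tr M = -4 and det M = 3, so the characteristic polynomial is λ² − (-4)λ + (3) with roots -3 and -1.
Eigenvectors give P = [[-1, -1], [2, 1]] with P⁻¹ = [[1, 1], [-2, -1]], and M = P·diag(-3, -1)·P⁻¹.
Then M^5 = P·diag(-243, -1)·P⁻¹ = [[243, 1], [-486, -1]] · [[1, 1], [-2, -1]] = [[241, 242], [-484, -485]].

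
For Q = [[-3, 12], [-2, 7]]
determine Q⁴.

[[-159, 480], [-80, 241]]

tr Q = 4 and det Q = 3, so the characteristic polynomial is λ² − (4)λ + (3) with roots 1 and 3.
Eigenvectors give P = [[3, -2], [1, -1]] with P⁻¹ = [[1, -2], [1, -3]], and Q = P·diag(1, 3)·P⁻¹.
Then Q⁴ = P·diag(1, 81)·P⁻¹ = [[3, -162], [1, -81]] · [[1, -2], [1, -3]] = [[-159, 480], [-80, 241]].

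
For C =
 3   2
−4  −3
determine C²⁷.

C² = I (check: tr C = 0 and det C = −1), so C²⁷ = C since 27 is odd.

[[3, 2], [−4, −3]]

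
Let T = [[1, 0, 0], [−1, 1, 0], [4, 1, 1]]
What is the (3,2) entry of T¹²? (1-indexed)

T = I + N where N = [[0, 0, 0], [−1, 0, 0], [4, 1, 0]] is strictly lower-triangular, so N³ = 0.
(I + N)¹² = I + 12·N + 66·N² = [[1, 0, 0], [−12, 1, 0], [−18, 12, 1]].

12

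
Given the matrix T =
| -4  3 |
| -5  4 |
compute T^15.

T² = I (check: tr T = 0 and det T = -1), so T^15 = T since 15 is odd.

[[-4, 3], [-5, 4]]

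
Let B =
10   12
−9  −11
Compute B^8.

tr B = −1 and det B = −2, so the characteristic polynomial is λ² − (−1)λ + (−2) with roots 1 and −2.
Eigenvectors give P = [[4, −1], [−3, 1]] with P⁻¹ = [[1, 1], [3, 4]], and B = P·diag(1, −2)·P⁻¹.
Then B^8 = P·diag(1, 256)·P⁻¹ = [[4, −256], [−3, 256]] · [[1, 1], [3, 4]] = [[−764, −1020], [765, 1021]].

[[−764, −1020], [765, 1021]]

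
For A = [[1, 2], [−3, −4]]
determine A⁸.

tr A = −3 and det A = 2, so the characteristic polynomial is λ² − (−3)λ + (2) with roots −2 and −1.
Eigenvectors give P = [[−2, 1], [3, −1]] with P⁻¹ = [[1, 1], [3, 2]], and A = P·diag(−2, −1)·P⁻¹.
Then A⁸ = P·diag(256, 1)·P⁻¹ = [[−512, 1], [768, −1]] · [[1, 1], [3, 2]] = [[−509, −510], [765, 766]].

[[−509, −510], [765, 766]]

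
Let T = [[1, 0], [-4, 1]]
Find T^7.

[[1, 0], [-28, 1]]

T = I + N where N = [[0, 0], [-4, 0]] is strictly lower-triangular, so N^2 = 0.
(I + N)^7 = I + 7·N = [[1, 0], [-28, 1]].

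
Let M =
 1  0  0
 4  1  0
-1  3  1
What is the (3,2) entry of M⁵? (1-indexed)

15

M = I + N where N = [[0, 0, 0], [4, 0, 0], [-1, 3, 0]] is strictly lower-triangular, so N³ = 0.
(I + N)⁵ = I + 5·N + 10·N² = [[1, 0, 0], [20, 1, 0], [115, 15, 1]].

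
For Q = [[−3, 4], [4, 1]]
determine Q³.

Q² = [[25, −8], [−8, 17]]
Q³ = [[−107, 92], [92, −15]]

[[−107, 92], [92, −15]]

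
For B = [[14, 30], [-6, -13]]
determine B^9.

tr B = 1 and det B = -2, so the characteristic polynomial is λ² − (1)λ + (-2) with roots -1 and 2.
Eigenvectors give P = [[-2, 5], [1, -2]] with P⁻¹ = [[2, 5], [1, 2]], and B = P·diag(-1, 2)·P⁻¹.
Then B^9 = P·diag(-1, 512)·P⁻¹ = [[2, 2560], [-1, -1024]] · [[2, 5], [1, 2]] = [[2564, 5130], [-1026, -2053]].

[[2564, 5130], [-1026, -2053]]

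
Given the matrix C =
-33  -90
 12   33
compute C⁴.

tr C = 0 and det C = -9, so the characteristic polynomial is λ² − (0)λ + (-9) with roots -3 and 3.
Eigenvectors give P = [[3, 5], [-1, -2]] with P⁻¹ = [[2, 5], [-1, -3]], and C = P·diag(-3, 3)·P⁻¹.
Then C⁴ = P·diag(81, 81)·P⁻¹ = [[243, 405], [-81, -162]] · [[2, 5], [-1, -3]] = [[81, 0], [0, 81]].

[[81, 0], [0, 81]]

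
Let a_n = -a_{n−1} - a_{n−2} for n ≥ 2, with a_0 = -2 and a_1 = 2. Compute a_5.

With companion matrix C = [[-1, -1], [1, 0]], [a_n, a_{n−1}]ᵀ = C·[a_{n−1}, a_{n−2}]ᵀ, so [a_5, a_4]ᵀ = C^4·[a_1, a_0]ᵀ.
C^4 = [[-1, -1], [1, 0]], giving [a_5, a_4]ᵀ = [[0], [2]].

0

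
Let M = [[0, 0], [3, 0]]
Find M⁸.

M is strictly triangular, hence nilpotent: M² = 0, so M⁸ = 0.

[[0, 0], [0, 0]]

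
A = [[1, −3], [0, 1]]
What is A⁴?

A = I + N where N = [[0, −3], [0, 0]] is strictly upper-triangular, so N² = 0.
(I + N)⁴ = I + 4·N = [[1, −12], [0, 1]].

[[1, −12], [0, 1]]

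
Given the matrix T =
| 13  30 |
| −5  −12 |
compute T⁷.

[[6817, 13890], [−2315, −4758]]

tr T = 1 and det T = −6, so the characteristic polynomial is λ² − (1)λ + (−6) with roots 3 and −2.
Eigenvectors give P = [[−3, −2], [1, 1]] with P⁻¹ = [[−1, −2], [1, 3]], and T = P·diag(3, −2)·P⁻¹.
Then T⁷ = P·diag(2187, −128)·P⁻¹ = [[−6561, 256], [2187, −128]] · [[−1, −2], [1, 3]] = [[6817, 13890], [−2315, −4758]].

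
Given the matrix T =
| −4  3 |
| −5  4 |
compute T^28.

T² = I (check: tr T = 0 and det T = −1), so T^28 = I since 28 is even.

[[1, 0], [0, 1]]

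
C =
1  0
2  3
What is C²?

[[1, 0], [8, 9]]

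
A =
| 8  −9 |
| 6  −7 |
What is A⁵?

[[98, −99], [66, −67]]

tr A = 1 and det A = −2, so the characteristic polynomial is λ² − (1)λ + (−2) with roots 2 and −1.
Eigenvectors give P = [[3, 1], [2, 1]] with P⁻¹ = [[1, −1], [−2, 3]], and A = P·diag(2, −1)·P⁻¹.
Then A⁵ = P·diag(32, −1)·P⁻¹ = [[96, −1], [64, −1]] · [[1, −1], [−2, 3]] = [[98, −99], [66, −67]].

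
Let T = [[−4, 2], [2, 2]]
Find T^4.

[[416, −112], [−112, 80]]

T^2 = [[20, −4], [−4, 8]]
T^3 = [[−88, 32], [32, 8]]
T^4 = [[416, −112], [−112, 80]]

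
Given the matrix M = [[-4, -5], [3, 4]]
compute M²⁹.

M² = I (check: tr M = 0 and det M = -1), so M²⁹ = M since 29 is odd.

[[-4, -5], [3, 4]]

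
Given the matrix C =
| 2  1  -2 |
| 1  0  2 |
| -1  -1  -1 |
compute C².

[[7, 4, 0], [0, -1, -4], [-2, 0, 1]]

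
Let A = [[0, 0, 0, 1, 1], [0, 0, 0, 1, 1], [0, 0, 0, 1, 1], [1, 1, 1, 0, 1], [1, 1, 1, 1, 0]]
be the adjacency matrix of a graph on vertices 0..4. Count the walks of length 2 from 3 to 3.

4

The number of length-2 walks from vertex 3 to vertex 3 is entry (3,3) of A², where A is the adjacency matrix.
A² = [[2, 2, 2, 1, 1], [2, 2, 2, 1, 1], [2, 2, 2, 1, 1], [1, 1, 1, 4, 3], [1, 1, 1, 3, 4]]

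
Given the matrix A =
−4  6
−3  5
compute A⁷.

tr A = 1 and det A = −2, so the characteristic polynomial is λ² − (1)λ + (−2) with roots −1 and 2.
Eigenvectors give P = [[2, 1], [1, 1]] with P⁻¹ = [[1, −1], [−1, 2]], and A = P·diag(−1, 2)·P⁻¹.
Then A⁷ = P·diag(−1, 128)·P⁻¹ = [[−2, 128], [−1, 128]] · [[1, −1], [−1, 2]] = [[−130, 258], [−129, 257]].

[[−130, 258], [−129, 257]]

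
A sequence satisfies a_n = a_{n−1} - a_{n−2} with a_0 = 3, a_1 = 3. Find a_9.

-3

With companion matrix Q = [[1, -1], [1, 0]], [a_n, a_{n−1}]ᵀ = Q·[a_{n−1}, a_{n−2}]ᵀ, so [a_9, a_8]ᵀ = Q⁸·[a_1, a_0]ᵀ.
Q⁸ = [[0, -1], [1, -1]], giving [a_9, a_8]ᵀ = [[-3], [0]].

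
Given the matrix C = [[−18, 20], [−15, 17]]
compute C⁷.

[[−9132, 9260], [−6945, 7073]]

tr C = −1 and det C = −6, so the characteristic polynomial is λ² − (−1)λ + (−6) with roots −3 and 2.
Eigenvectors give P = [[−4, −1], [−3, −1]] with P⁻¹ = [[−1, 1], [3, −4]], and C = P·diag(−3, 2)·P⁻¹.
Then C⁷ = P·diag(−2187, 128)·P⁻¹ = [[8748, −128], [6561, −128]] · [[−1, 1], [3, −4]] = [[−9132, 9260], [−6945, 7073]].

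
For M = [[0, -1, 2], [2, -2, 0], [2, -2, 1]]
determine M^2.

[[2, -2, 2], [-4, 2, 4], [-2, 0, 5]]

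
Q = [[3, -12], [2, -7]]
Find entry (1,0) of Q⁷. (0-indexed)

2186

tr Q = -4 and det Q = 3, so the characteristic polynomial is λ² − (-4)λ + (3) with roots -3 and -1.
Eigenvectors give P = [[2, 3], [1, 1]] with P⁻¹ = [[-1, 3], [1, -2]], and Q = P·diag(-3, -1)·P⁻¹.
Then Q⁷ = P·diag(-2187, -1)·P⁻¹ = [[-4374, -3], [-2187, -1]] · [[-1, 3], [1, -2]] = [[4371, -13116], [2186, -6559]].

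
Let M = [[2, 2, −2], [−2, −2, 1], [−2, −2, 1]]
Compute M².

[[4, 4, −4], [−2, −2, 3], [−2, −2, 3]]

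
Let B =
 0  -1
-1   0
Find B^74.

[[1, 0], [0, 1]]

B² = I (check: tr B = 0 and det B = -1), so B^74 = I since 74 is even.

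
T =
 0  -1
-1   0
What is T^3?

T² = I (check: tr T = 0 and det T = -1), so T^3 = T since 3 is odd.

[[0, -1], [-1, 0]]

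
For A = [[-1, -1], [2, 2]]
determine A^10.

A² = A (a projection; rank 1, trace 1), so A^10 = A.

[[-1, -1], [2, 2]]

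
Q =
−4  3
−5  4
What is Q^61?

Q² = I (check: tr Q = 0 and det Q = −1), so Q^61 = Q since 61 is odd.

[[−4, 3], [−5, 4]]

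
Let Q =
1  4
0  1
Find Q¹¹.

[[1, 44], [0, 1]]

Q = I + N where N = [[0, 4], [0, 0]] is strictly upper-triangular, so N² = 0.
(I + N)¹¹ = I + 11·N = [[1, 44], [0, 1]].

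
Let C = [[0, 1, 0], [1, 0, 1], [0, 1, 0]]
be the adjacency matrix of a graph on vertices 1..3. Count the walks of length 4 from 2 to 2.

The number of length-4 walks from vertex 2 to vertex 2 is entry (2,2) of C⁴, where C is the adjacency matrix.
C² = [[1, 0, 1], [0, 2, 0], [1, 0, 1]]
C³ = [[0, 2, 0], [2, 0, 2], [0, 2, 0]]
C⁴ = [[2, 0, 2], [0, 4, 0], [2, 0, 2]]

4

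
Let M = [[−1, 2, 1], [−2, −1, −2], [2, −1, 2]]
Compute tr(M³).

24

M² = [[−1, −5, −3], [0, −1, −4], [4, 3, 8]]
M³ = [[5, 6, 3], [−6, 5, −6], [6, −3, 14]]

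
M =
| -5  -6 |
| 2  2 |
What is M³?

[[-29, -42], [14, 20]]

tr M = -3 and det M = 2, so the characteristic polynomial is λ² − (-3)λ + (2) with roots -2 and -1.
Eigenvectors give P = [[2, -3], [-1, 2]] with P⁻¹ = [[2, 3], [1, 2]], and M = P·diag(-2, -1)·P⁻¹.
Then M³ = P·diag(-8, -1)·P⁻¹ = [[-16, 3], [8, -2]] · [[2, 3], [1, 2]] = [[-29, -42], [14, 20]].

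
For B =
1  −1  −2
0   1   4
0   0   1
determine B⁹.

[[1, −9, −162], [0, 1, 36], [0, 0, 1]]

B = I + N where N = [[0, −1, −2], [0, 0, 4], [0, 0, 0]] is strictly upper-triangular, so N³ = 0.
(I + N)⁹ = I + 9·N + 36·N² = [[1, −9, −162], [0, 1, 36], [0, 0, 1]].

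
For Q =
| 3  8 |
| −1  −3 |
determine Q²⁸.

Q² = I (check: tr Q = 0 and det Q = −1), so Q²⁸ = I since 28 is even.

[[1, 0], [0, 1]]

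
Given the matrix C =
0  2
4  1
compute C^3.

C^2 = [[8, 2], [4, 9]]
C^3 = [[8, 18], [36, 17]]

[[8, 18], [36, 17]]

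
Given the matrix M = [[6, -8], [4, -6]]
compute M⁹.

tr M = 0 and det M = -4, so the characteristic polynomial is λ² − (0)λ + (-4) with roots -2 and 2.
Eigenvectors give P = [[1, 2], [1, 1]] with P⁻¹ = [[-1, 2], [1, -1]], and M = P·diag(-2, 2)·P⁻¹.
Then M⁹ = P·diag(-512, 512)·P⁻¹ = [[-512, 1024], [-512, 512]] · [[-1, 2], [1, -1]] = [[1536, -2048], [1024, -1536]].

[[1536, -2048], [1024, -1536]]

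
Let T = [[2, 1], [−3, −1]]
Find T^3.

[[−1, 0], [0, −1]]

T^2 = [[1, 1], [−3, −2]]
T^3 = [[−1, 0], [0, −1]]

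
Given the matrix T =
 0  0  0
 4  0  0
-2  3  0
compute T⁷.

[[0, 0, 0], [0, 0, 0], [0, 0, 0]]

T is strictly triangular, hence nilpotent: T³ = 0, so T⁷ = 0.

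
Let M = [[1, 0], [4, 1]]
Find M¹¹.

M = I + N where N = [[0, 0], [4, 0]] is strictly lower-triangular, so N² = 0.
(I + N)¹¹ = I + 11·N = [[1, 0], [44, 1]].

[[1, 0], [44, 1]]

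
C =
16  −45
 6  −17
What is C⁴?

tr C = −1 and det C = −2, so the characteristic polynomial is λ² − (−1)λ + (−2) with roots −2 and 1.
Eigenvectors give P = [[−5, 3], [−2, 1]] with P⁻¹ = [[1, −3], [2, −5]], and C = P·diag(−2, 1)·P⁻¹.
Then C⁴ = P·diag(16, 1)·P⁻¹ = [[−80, 3], [−32, 1]] · [[1, −3], [2, −5]] = [[−74, 225], [−30, 91]].

[[−74, 225], [−30, 91]]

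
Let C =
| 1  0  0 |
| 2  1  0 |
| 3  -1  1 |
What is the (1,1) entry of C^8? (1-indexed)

1

C = I + N where N = [[0, 0, 0], [2, 0, 0], [3, -1, 0]] is strictly lower-triangular, so N^3 = 0.
(I + N)^8 = I + 8·N + 28·N^2 = [[1, 0, 0], [16, 1, 0], [-32, -8, 1]].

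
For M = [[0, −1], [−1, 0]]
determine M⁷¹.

M² = I (check: tr M = 0 and det M = −1), so M⁷¹ = M since 71 is odd.

[[0, −1], [−1, 0]]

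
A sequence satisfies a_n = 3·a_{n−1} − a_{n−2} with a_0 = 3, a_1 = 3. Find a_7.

699

With companion matrix T = [[3, −1], [1, 0]], [a_n, a_{n−1}]ᵀ = T·[a_{n−1}, a_{n−2}]ᵀ, so [a_7, a_6]ᵀ = T^6·[a_1, a_0]ᵀ.
T^6 = [[377, −144], [144, −55]], giving [a_7, a_6]ᵀ = [[699], [267]].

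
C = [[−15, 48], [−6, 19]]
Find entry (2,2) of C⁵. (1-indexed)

2179

tr C = 4 and det C = 3, so the characteristic polynomial is λ² − (4)λ + (3) with roots 3 and 1.
Eigenvectors give P = [[−8, 3], [−3, 1]] with P⁻¹ = [[1, −3], [3, −8]], and C = P·diag(3, 1)·P⁻¹.
Then C⁵ = P·diag(243, 1)·P⁻¹ = [[−1944, 3], [−729, 1]] · [[1, −3], [3, −8]] = [[−1935, 5808], [−726, 2179]].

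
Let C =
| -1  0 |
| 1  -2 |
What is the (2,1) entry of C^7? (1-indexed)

127

tr C = -3 and det C = 2, so the characteristic polynomial is λ² − (-3)λ + (2) with roots -1 and -2.
Eigenvectors give P = [[1, 0], [1, -1]] with P⁻¹ = [[1, 0], [1, -1]], and C = P·diag(-1, -2)·P⁻¹.
Then C^7 = P·diag(-1, -128)·P⁻¹ = [[-1, 0], [-1, 128]] · [[1, 0], [1, -1]] = [[-1, 0], [127, -128]].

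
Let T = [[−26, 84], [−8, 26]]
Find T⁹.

[[−6656, 21504], [−2048, 6656]]

tr T = 0 and det T = −4, so the characteristic polynomial is λ² − (0)λ + (−4) with roots 2 and −2.
Eigenvectors give P = [[3, 7], [1, 2]] with P⁻¹ = [[−2, 7], [1, −3]], and T = P·diag(2, −2)·P⁻¹.
Then T⁹ = P·diag(512, −512)·P⁻¹ = [[1536, −3584], [512, −1024]] · [[−2, 7], [1, −3]] = [[−6656, 21504], [−2048, 6656]].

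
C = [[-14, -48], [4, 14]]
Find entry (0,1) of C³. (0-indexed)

-192

tr C = 0 and det C = -4, so the characteristic polynomial is λ² − (0)λ + (-4) with roots 2 and -2.
Eigenvectors give P = [[-3, 4], [1, -1]] with P⁻¹ = [[1, 4], [1, 3]], and C = P·diag(2, -2)·P⁻¹.
Then C³ = P·diag(8, -8)·P⁻¹ = [[-24, -32], [8, 8]] · [[1, 4], [1, 3]] = [[-56, -192], [16, 56]].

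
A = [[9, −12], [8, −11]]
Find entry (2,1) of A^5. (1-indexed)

tr A = −2 and det A = −3, so the characteristic polynomial is λ² − (−2)λ + (−3) with roots −3 and 1.
Eigenvectors give P = [[1, −3], [1, −2]] with P⁻¹ = [[−2, 3], [−1, 1]], and A = P·diag(−3, 1)·P⁻¹.
Then A^5 = P·diag(−243, 1)·P⁻¹ = [[−243, −3], [−243, −2]] · [[−2, 3], [−1, 1]] = [[489, −732], [488, −731]].

488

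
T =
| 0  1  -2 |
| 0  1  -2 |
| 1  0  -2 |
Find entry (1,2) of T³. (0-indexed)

T² = [[-2, 1, 2], [-2, 1, 2], [-2, 1, 2]]
T³ = [[2, -1, -2], [2, -1, -2], [2, -1, -2]]

-2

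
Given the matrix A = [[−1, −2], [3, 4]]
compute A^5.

[[−61, −62], [93, 94]]

tr A = 3 and det A = 2, so the characteristic polynomial is λ² − (3)λ + (2) with roots 1 and 2.
Eigenvectors give P = [[1, −2], [−1, 3]] with P⁻¹ = [[3, 2], [1, 1]], and A = P·diag(1, 2)·P⁻¹.
Then A^5 = P·diag(1, 32)·P⁻¹ = [[1, −64], [−1, 96]] · [[3, 2], [1, 1]] = [[−61, −62], [93, 94]].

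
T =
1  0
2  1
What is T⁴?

T = I + N where N = [[0, 0], [2, 0]] is strictly lower-triangular, so N² = 0.
(I + N)⁴ = I + 4·N = [[1, 0], [8, 1]].

[[1, 0], [8, 1]]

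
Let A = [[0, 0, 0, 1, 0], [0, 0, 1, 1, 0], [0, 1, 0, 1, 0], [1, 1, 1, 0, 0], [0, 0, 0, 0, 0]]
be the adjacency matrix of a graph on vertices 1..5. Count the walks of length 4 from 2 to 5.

The number of length-4 walks from vertex 2 to vertex 5 is entry (2,5) of A^4, where A is the adjacency matrix.
A^2 = [[1, 1, 1, 0, 0], [1, 2, 1, 1, 0], [1, 1, 2, 1, 0], [0, 1, 1, 3, 0], [0, 0, 0, 0, 0]]
A^3 = [[0, 1, 1, 3, 0], [1, 2, 3, 4, 0], [1, 3, 2, 4, 0], [3, 4, 4, 2, 0], [0, 0, 0, 0, 0]]
A^4 = [[3, 4, 4, 2, 0], [4, 7, 6, 6, 0], [4, 6, 7, 6, 0], [2, 6, 6, 11, 0], [0, 0, 0, 0, 0]]

0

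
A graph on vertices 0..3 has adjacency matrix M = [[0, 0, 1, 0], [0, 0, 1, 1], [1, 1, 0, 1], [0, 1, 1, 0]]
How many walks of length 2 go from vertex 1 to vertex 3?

The number of length-2 walks from vertex 1 to vertex 3 is entry (1,3) of M^2, where M is the adjacency matrix.
M^2 = [[1, 1, 0, 1], [1, 2, 1, 1], [0, 1, 3, 1], [1, 1, 1, 2]]

1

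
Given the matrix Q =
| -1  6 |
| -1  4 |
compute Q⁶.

[[-125, 378], [-63, 190]]

tr Q = 3 and det Q = 2, so the characteristic polynomial is λ² − (3)λ + (2) with roots 2 and 1.
Eigenvectors give P = [[2, -3], [1, -1]] with P⁻¹ = [[-1, 3], [-1, 2]], and Q = P·diag(2, 1)·P⁻¹.
Then Q⁶ = P·diag(64, 1)·P⁻¹ = [[128, -3], [64, -1]] · [[-1, 3], [-1, 2]] = [[-125, 378], [-63, 190]].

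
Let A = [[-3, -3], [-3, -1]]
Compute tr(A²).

28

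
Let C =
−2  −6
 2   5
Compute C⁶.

tr C = 3 and det C = 2, so the characteristic polynomial is λ² − (3)λ + (2) with roots 1 and 2.
Eigenvectors give P = [[−2, −3], [1, 2]] with P⁻¹ = [[−2, −3], [1, 2]], and C = P·diag(1, 2)·P⁻¹.
Then C⁶ = P·diag(1, 64)·P⁻¹ = [[−2, −192], [1, 128]] · [[−2, −3], [1, 2]] = [[−188, −378], [126, 253]].

[[−188, −378], [126, 253]]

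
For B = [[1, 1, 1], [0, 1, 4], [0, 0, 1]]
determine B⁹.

[[1, 9, 153], [0, 1, 36], [0, 0, 1]]

B = I + N where N = [[0, 1, 1], [0, 0, 4], [0, 0, 0]] is strictly upper-triangular, so N³ = 0.
(I + N)⁹ = I + 9·N + 36·N² = [[1, 9, 153], [0, 1, 36], [0, 0, 1]].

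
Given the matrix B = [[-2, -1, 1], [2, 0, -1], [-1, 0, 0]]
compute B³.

[[3, -1, -1], [0, 3, -1], [-1, -2, 1]]

B² = [[1, 2, -1], [-3, -2, 2], [2, 1, -1]]
B³ = [[3, -1, -1], [0, 3, -1], [-1, -2, 1]]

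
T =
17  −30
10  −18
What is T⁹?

tr T = −1 and det T = −6, so the characteristic polynomial is λ² − (−1)λ + (−6) with roots 2 and −3.
Eigenvectors give P = [[−2, −3], [−1, −2]] with P⁻¹ = [[−2, 3], [1, −2]], and T = P·diag(2, −3)·P⁻¹.
Then T⁹ = P·diag(512, −19683)·P⁻¹ = [[−1024, 59049], [−512, 39366]] · [[−2, 3], [1, −2]] = [[61097, −121170], [40390, −80268]].

[[61097, −121170], [40390, −80268]]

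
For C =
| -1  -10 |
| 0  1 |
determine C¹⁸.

C² = I (check: tr C = 0 and det C = -1), so C¹⁸ = I since 18 is even.

[[1, 0], [0, 1]]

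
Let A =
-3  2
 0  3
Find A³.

[[-27, 18], [0, 27]]

A² = [[9, 0], [0, 9]]
A³ = [[-27, 18], [0, 27]]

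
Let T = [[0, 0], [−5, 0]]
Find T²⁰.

[[0, 0], [0, 0]]

T is strictly triangular, hence nilpotent: T² = 0, so T²⁰ = 0.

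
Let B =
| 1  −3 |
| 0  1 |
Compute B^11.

B = I + N where N = [[0, −3], [0, 0]] is strictly upper-triangular, so N^2 = 0.
(I + N)^11 = I + 11·N = [[1, −33], [0, 1]].

[[1, −33], [0, 1]]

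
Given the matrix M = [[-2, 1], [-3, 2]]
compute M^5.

M² = I (check: tr M = 0 and det M = -1), so M^5 = M since 5 is odd.

[[-2, 1], [-3, 2]]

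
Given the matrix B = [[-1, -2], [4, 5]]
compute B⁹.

[[-19681, -19682], [39364, 39365]]

tr B = 4 and det B = 3, so the characteristic polynomial is λ² − (4)λ + (3) with roots 1 and 3.
Eigenvectors give P = [[-1, -1], [1, 2]] with P⁻¹ = [[-2, -1], [1, 1]], and B = P·diag(1, 3)·P⁻¹.
Then B⁹ = P·diag(1, 19683)·P⁻¹ = [[-1, -19683], [1, 39366]] · [[-2, -1], [1, 1]] = [[-19681, -19682], [39364, 39365]].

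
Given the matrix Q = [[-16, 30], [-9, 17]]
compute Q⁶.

[[-314, 630], [-189, 379]]

tr Q = 1 and det Q = -2, so the characteristic polynomial is λ² − (1)λ + (-2) with roots -1 and 2.
Eigenvectors give P = [[2, 5], [1, 3]] with P⁻¹ = [[3, -5], [-1, 2]], and Q = P·diag(-1, 2)·P⁻¹.
Then Q⁶ = P·diag(1, 64)·P⁻¹ = [[2, 320], [1, 192]] · [[3, -5], [-1, 2]] = [[-314, 630], [-189, 379]].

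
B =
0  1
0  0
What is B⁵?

[[0, 0], [0, 0]]

B is strictly triangular, hence nilpotent: B² = 0, so B⁵ = 0.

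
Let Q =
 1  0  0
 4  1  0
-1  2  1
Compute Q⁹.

Q = I + N where N = [[0, 0, 0], [4, 0, 0], [-1, 2, 0]] is strictly lower-triangular, so N³ = 0.
(I + N)⁹ = I + 9·N + 36·N² = [[1, 0, 0], [36, 1, 0], [279, 18, 1]].

[[1, 0, 0], [36, 1, 0], [279, 18, 1]]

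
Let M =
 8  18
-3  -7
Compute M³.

[[26, 54], [-9, -19]]

tr M = 1 and det M = -2, so the characteristic polynomial is λ² − (1)λ + (-2) with roots 2 and -1.
Eigenvectors give P = [[-3, -2], [1, 1]] with P⁻¹ = [[-1, -2], [1, 3]], and M = P·diag(2, -1)·P⁻¹.
Then M³ = P·diag(8, -1)·P⁻¹ = [[-24, 2], [8, -1]] · [[-1, -2], [1, 3]] = [[26, 54], [-9, -19]].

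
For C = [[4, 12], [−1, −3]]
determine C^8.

C² = C (a projection; rank 1, trace 1), so C^8 = C.

[[4, 12], [−1, −3]]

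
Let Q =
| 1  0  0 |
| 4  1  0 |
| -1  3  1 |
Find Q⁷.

[[1, 0, 0], [28, 1, 0], [245, 21, 1]]

Q = I + N where N = [[0, 0, 0], [4, 0, 0], [-1, 3, 0]] is strictly lower-triangular, so N³ = 0.
(I + N)⁷ = I + 7·N + 21·N² = [[1, 0, 0], [28, 1, 0], [245, 21, 1]].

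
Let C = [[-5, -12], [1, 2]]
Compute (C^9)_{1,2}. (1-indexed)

-6132

tr C = -3 and det C = 2, so the characteristic polynomial is λ² − (-3)λ + (2) with roots -2 and -1.
Eigenvectors give P = [[-4, 3], [1, -1]] with P⁻¹ = [[-1, -3], [-1, -4]], and C = P·diag(-2, -1)·P⁻¹.
Then C^9 = P·diag(-512, -1)·P⁻¹ = [[2048, -3], [-512, 1]] · [[-1, -3], [-1, -4]] = [[-2045, -6132], [511, 1532]].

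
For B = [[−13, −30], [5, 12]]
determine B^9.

tr B = −1 and det B = −6, so the characteristic polynomial is λ² − (−1)λ + (−6) with roots −3 and 2.
Eigenvectors give P = [[−3, −2], [1, 1]] with P⁻¹ = [[−1, −2], [1, 3]], and B = P·diag(−3, 2)·P⁻¹.
Then B^9 = P·diag(−19683, 512)·P⁻¹ = [[59049, −1024], [−19683, 512]] · [[−1, −2], [1, 3]] = [[−60073, −121170], [20195, 40902]].

[[−60073, −121170], [20195, 40902]]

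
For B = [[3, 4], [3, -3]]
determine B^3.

B^2 = [[21, 0], [0, 21]]
B^3 = [[63, 84], [63, -63]]

[[63, 84], [63, -63]]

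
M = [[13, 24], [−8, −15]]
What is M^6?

[[−2183, −4368], [1456, 2913]]

tr M = −2 and det M = −3, so the characteristic polynomial is λ² − (−2)λ + (−3) with roots 1 and −3.
Eigenvectors give P = [[−2, −3], [1, 2]] with P⁻¹ = [[−2, −3], [1, 2]], and M = P·diag(1, −3)·P⁻¹.
Then M^6 = P·diag(1, 729)·P⁻¹ = [[−2, −2187], [1, 1458]] · [[−2, −3], [1, 2]] = [[−2183, −4368], [1456, 2913]].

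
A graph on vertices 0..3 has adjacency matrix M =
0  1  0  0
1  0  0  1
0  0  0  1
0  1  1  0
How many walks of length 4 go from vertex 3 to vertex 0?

3

The number of length-4 walks from vertex 3 to vertex 0 is entry (3,0) of M⁴, where M is the adjacency matrix.
M² = [[1, 0, 0, 1], [0, 2, 1, 0], [0, 1, 1, 0], [1, 0, 0, 2]]
M³ = [[0, 2, 1, 0], [2, 0, 0, 3], [1, 0, 0, 2], [0, 3, 2, 0]]
M⁴ = [[2, 0, 0, 3], [0, 5, 3, 0], [0, 3, 2, 0], [3, 0, 0, 5]]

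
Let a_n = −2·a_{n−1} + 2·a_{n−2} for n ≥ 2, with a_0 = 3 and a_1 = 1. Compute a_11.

−21856

With companion matrix C = [[−2, 2], [1, 0]], [a_n, a_{n−1}]ᵀ = C·[a_{n−1}, a_{n−2}]ᵀ, so [a_11, a_10]ᵀ = C¹⁰·[a_1, a_0]ᵀ.
C¹⁰ = [[18272, −13376], [−6688, 4896]], giving [a_11, a_10]ᵀ = [[−21856], [8000]].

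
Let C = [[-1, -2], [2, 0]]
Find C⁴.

C² = [[-3, 2], [-2, -4]]
C³ = [[7, 6], [-6, 4]]
C⁴ = [[5, -14], [14, 12]]

[[5, -14], [14, 12]]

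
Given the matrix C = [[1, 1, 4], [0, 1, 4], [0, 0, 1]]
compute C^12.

[[1, 12, 312], [0, 1, 48], [0, 0, 1]]

C = I + N where N = [[0, 1, 4], [0, 0, 4], [0, 0, 0]] is strictly upper-triangular, so N^3 = 0.
(I + N)^12 = I + 12·N + 66·N^2 = [[1, 12, 312], [0, 1, 48], [0, 0, 1]].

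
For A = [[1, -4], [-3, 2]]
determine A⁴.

A² = [[13, -12], [-9, 16]]
A³ = [[49, -76], [-57, 68]]
A⁴ = [[277, -348], [-261, 364]]

[[277, -348], [-261, 364]]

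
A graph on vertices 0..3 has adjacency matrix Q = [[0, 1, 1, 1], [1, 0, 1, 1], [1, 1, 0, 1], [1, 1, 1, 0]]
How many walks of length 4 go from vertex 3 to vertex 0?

The number of length-4 walks from vertex 3 to vertex 0 is entry (3,0) of Q^4, where Q is the adjacency matrix.
Q^2 = [[3, 2, 2, 2], [2, 3, 2, 2], [2, 2, 3, 2], [2, 2, 2, 3]]
Q^3 = [[6, 7, 7, 7], [7, 6, 7, 7], [7, 7, 6, 7], [7, 7, 7, 6]]
Q^4 = [[21, 20, 20, 20], [20, 21, 20, 20], [20, 20, 21, 20], [20, 20, 20, 21]]

20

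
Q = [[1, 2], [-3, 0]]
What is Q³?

[[-11, -10], [15, -6]]

Q² = [[-5, 2], [-3, -6]]
Q³ = [[-11, -10], [15, -6]]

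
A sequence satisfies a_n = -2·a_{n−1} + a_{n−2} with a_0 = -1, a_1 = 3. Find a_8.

-1393

With companion matrix B = [[-2, 1], [1, 0]], [a_n, a_{n−1}]ᵀ = B·[a_{n−1}, a_{n−2}]ᵀ, so [a_8, a_7]ᵀ = B^7·[a_1, a_0]ᵀ.
B^7 = [[-408, 169], [169, -70]], giving [a_8, a_7]ᵀ = [[-1393], [577]].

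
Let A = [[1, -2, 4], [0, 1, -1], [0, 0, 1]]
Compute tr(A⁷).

3

A = I + N where N = [[0, -2, 4], [0, 0, -1], [0, 0, 0]] is strictly upper-triangular, so N³ = 0.
(I + N)⁷ = I + 7·N + 21·N² = [[1, -14, 70], [0, 1, -7], [0, 0, 1]].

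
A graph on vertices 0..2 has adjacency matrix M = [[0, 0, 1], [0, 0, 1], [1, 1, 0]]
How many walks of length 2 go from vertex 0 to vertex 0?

The number of length-2 walks from vertex 0 to vertex 0 is entry (0,0) of M², where M is the adjacency matrix.
M² = [[1, 1, 0], [1, 1, 0], [0, 0, 2]]

1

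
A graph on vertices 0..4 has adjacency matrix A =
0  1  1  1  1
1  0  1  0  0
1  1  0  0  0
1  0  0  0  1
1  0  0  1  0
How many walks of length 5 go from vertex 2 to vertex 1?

17

The number of length-5 walks from vertex 2 to vertex 1 is entry (2,1) of A⁵, where A is the adjacency matrix.
A² = [[4, 1, 1, 1, 1], [1, 2, 1, 1, 1], [1, 1, 2, 1, 1], [1, 1, 1, 2, 1], [1, 1, 1, 1, 2]]
A³ = [[4, 5, 5, 5, 5], [5, 2, 3, 2, 2], [5, 3, 2, 2, 2], [5, 2, 2, 2, 3], [5, 2, 2, 3, 2]]
A⁴ = [[20, 9, 9, 9, 9], [9, 8, 7, 7, 7], [9, 7, 8, 7, 7], [9, 7, 7, 8, 7], [9, 7, 7, 7, 8]]
A⁵ = [[36, 29, 29, 29, 29], [29, 16, 17, 16, 16], [29, 17, 16, 16, 16], [29, 16, 16, 16, 17], [29, 16, 16, 17, 16]]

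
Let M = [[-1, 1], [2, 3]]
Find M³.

M² = [[3, 2], [4, 11]]
M³ = [[1, 9], [18, 37]]

[[1, 9], [18, 37]]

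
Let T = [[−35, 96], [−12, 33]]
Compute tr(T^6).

tr T = −2 and det T = −3, so the characteristic polynomial is λ² − (−2)λ + (−3) with roots −3 and 1.
Eigenvectors give P = [[−3, −8], [−1, −3]] with P⁻¹ = [[−3, 8], [1, −3]], and T = P·diag(−3, 1)·P⁻¹.
Then T^6 = P·diag(729, 1)·P⁻¹ = [[−2187, −8], [−729, −3]] · [[−3, 8], [1, −3]] = [[6553, −17472], [2184, −5823]].

730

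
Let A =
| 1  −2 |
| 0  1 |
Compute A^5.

[[1, −10], [0, 1]]

A = I + N where N = [[0, −2], [0, 0]] is strictly upper-triangular, so N^2 = 0.
(I + N)^5 = I + 5·N = [[1, −10], [0, 1]].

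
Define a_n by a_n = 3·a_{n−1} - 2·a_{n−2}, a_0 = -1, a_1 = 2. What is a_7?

380

With companion matrix A = [[3, -2], [1, 0]], [a_n, a_{n−1}]ᵀ = A·[a_{n−1}, a_{n−2}]ᵀ, so [a_7, a_6]ᵀ = A⁶·[a_1, a_0]ᵀ.
A⁶ = [[127, -126], [63, -62]], giving [a_7, a_6]ᵀ = [[380], [188]].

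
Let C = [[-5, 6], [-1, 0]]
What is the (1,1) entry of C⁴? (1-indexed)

tr C = -5 and det C = 6, so the characteristic polynomial is λ² − (-5)λ + (6) with roots -2 and -3.
Eigenvectors give P = [[-2, 3], [-1, 1]] with P⁻¹ = [[1, -3], [1, -2]], and C = P·diag(-2, -3)·P⁻¹.
Then C⁴ = P·diag(16, 81)·P⁻¹ = [[-32, 243], [-16, 81]] · [[1, -3], [1, -2]] = [[211, -390], [65, -114]].

211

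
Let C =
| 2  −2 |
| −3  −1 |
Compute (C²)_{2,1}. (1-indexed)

−3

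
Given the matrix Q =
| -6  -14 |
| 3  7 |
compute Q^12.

Q² = Q (a projection; rank 1, trace 1), so Q^12 = Q.

[[-6, -14], [3, 7]]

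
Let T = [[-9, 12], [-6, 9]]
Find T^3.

tr T = 0 and det T = -9, so the characteristic polynomial is λ² − (0)λ + (-9) with roots -3 and 3.
Eigenvectors give P = [[2, 1], [1, 1]] with P⁻¹ = [[1, -1], [-1, 2]], and T = P·diag(-3, 3)·P⁻¹.
Then T^3 = P·diag(-27, 27)·P⁻¹ = [[-54, 27], [-27, 27]] · [[1, -1], [-1, 2]] = [[-81, 108], [-54, 81]].

[[-81, 108], [-54, 81]]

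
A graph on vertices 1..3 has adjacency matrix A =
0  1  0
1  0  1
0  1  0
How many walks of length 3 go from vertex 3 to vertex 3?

0

The number of length-3 walks from vertex 3 to vertex 3 is entry (3,3) of A^3, where A is the adjacency matrix.
A^2 = [[1, 0, 1], [0, 2, 0], [1, 0, 1]]
A^3 = [[0, 2, 0], [2, 0, 2], [0, 2, 0]]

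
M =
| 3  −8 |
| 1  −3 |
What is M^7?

[[3, −8], [1, −3]]

M² = I (check: tr M = 0 and det M = −1), so M^7 = M since 7 is odd.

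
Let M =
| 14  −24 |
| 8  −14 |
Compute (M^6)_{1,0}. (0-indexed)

tr M = 0 and det M = −4, so the characteristic polynomial is λ² − (0)λ + (−4) with roots 2 and −2.
Eigenvectors give P = [[−2, 3], [−1, 2]] with P⁻¹ = [[−2, 3], [−1, 2]], and M = P·diag(2, −2)·P⁻¹.
Then M^6 = P·diag(64, 64)·P⁻¹ = [[−128, 192], [−64, 128]] · [[−2, 3], [−1, 2]] = [[64, 0], [0, 64]].

0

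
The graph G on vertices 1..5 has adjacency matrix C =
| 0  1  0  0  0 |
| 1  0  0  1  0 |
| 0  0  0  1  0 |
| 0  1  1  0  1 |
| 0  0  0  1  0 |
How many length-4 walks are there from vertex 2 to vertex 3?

The number of length-4 walks from vertex 2 to vertex 3 is entry (2,3) of C⁴, where C is the adjacency matrix.
C² = [[1, 0, 0, 1, 0], [0, 2, 1, 0, 1], [0, 1, 1, 0, 1], [1, 0, 0, 3, 0], [0, 1, 1, 0, 1]]
C³ = [[0, 2, 1, 0, 1], [2, 0, 0, 4, 0], [1, 0, 0, 3, 0], [0, 4, 3, 0, 3], [1, 0, 0, 3, 0]]
C⁴ = [[2, 0, 0, 4, 0], [0, 6, 4, 0, 4], [0, 4, 3, 0, 3], [4, 0, 0, 10, 0], [0, 4, 3, 0, 3]]

4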